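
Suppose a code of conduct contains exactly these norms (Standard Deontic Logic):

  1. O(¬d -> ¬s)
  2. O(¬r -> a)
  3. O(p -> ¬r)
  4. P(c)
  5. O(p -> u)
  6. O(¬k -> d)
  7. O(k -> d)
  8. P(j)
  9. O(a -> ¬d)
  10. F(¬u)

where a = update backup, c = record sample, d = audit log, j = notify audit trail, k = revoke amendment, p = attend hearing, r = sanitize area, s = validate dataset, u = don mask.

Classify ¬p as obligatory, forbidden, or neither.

Obligatory

By case analysis on ¬k: premise 6 gives O(¬k -> d) and premise 7 gives O(k -> d), so O(d) either way.
The contrapositive of premise 9 (O(a -> ¬d)) is O(d -> ¬a), and O(d) is already established, so O(¬a).
The contrapositive of premise 2 (O(¬r -> a)) is O(¬a -> r), and O(¬a) is already established, so O(r).
The contrapositive of premise 3 (O(p -> ¬r)) is O(r -> ¬p), and O(r) is already established, so O(¬p).
Premises 1, 4, 5, 8, 10 do not contribute to this derivation.
Hence ¬p is obligatory.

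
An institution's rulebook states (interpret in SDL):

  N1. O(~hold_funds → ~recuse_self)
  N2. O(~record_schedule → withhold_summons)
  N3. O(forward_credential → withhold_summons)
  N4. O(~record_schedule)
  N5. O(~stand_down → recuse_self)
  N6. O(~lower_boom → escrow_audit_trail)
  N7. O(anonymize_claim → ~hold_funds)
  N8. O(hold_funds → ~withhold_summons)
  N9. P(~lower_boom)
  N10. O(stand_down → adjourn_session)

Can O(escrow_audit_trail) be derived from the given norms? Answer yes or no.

No

Premise 6 is O(~lower_boom → escrow_audit_trail), but O(~lower_boom) is not derivable from the premises (the permission P(~lower_boom) asserts only ~O(lower_boom), not O(~lower_boom)), so it does not yield O(escrow_audit_trail).
No other premise forces O(escrow_audit_trail). An ideal world satisfying every premise can still have escrow_audit_trail false, so O(escrow_audit_trail) is not derivable.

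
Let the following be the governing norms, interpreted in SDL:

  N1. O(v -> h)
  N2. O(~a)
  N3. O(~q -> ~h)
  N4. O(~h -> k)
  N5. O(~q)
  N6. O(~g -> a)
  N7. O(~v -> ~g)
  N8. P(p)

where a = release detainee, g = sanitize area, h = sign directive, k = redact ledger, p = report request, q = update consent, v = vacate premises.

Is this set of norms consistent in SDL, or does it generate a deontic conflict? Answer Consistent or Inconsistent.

Inconsistent

Premise 2 gives O(~a).
Premise 6, O(~g -> a), contraposes to O(~a -> g); with O(~a) we get O(g).
The contrapositive of premise 7 (O(~v -> ~g)) is O(g -> v), and O(g) is already established, so O(v).
Applying K to premise 1 (O(v -> h)) and O(v) yields O(h).
Premise 3, O(~q -> ~h), contraposes to O(h -> q); with O(h) we get O(q).
Yet premise 5 states O(~q).
We now have both O(q) and O(~q) — q is simultaneously obligatory and forbidden, violating the D-axiom.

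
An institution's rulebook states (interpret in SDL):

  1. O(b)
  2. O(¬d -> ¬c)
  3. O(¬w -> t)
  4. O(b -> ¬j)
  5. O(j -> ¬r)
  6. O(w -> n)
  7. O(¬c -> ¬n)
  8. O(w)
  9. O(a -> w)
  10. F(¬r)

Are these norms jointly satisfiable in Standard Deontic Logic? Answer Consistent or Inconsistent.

Consistent

Premise 5 is O(j -> ¬r), but O(j) is not derivable from the premises, so it does not yield O(¬r).
So O(¬r) is not derivable, and the apparent clash with O(r) does not arise.
A world satisfying every obligation exists (e.g. a=false, b=true, c=true, d=true, j=false, n=true, r=true, t=false, w=true); no atom is both obligatory and forbidden, so the set is consistent.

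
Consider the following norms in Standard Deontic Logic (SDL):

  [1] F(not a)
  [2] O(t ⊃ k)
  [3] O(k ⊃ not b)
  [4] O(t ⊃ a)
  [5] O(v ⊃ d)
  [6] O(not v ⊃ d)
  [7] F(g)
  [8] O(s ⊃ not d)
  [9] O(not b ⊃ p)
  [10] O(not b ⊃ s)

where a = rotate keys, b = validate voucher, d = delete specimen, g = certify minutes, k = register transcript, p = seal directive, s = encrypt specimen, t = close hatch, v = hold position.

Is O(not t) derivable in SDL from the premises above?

Premises 6 and 5 are O(not v ⊃ d) and O(v ⊃ d); every ideal world satisfies not v or v, so in either case d holds — hence O(d).
Premise 8, O(s ⊃ not d), contraposes to O(d ⊃ not s); with O(d) we get O(not s).
Premise 10 is O(not b ⊃ s); contrapositively O(not s ⊃ b). Since O(not s) holds, K gives O(b).
Premise 3 is O(k ⊃ not b); contrapositively O(b ⊃ not k). Since O(b) holds, K gives O(not k).
Premise 2 is O(t ⊃ k); contrapositively O(not k ⊃ not t). Since O(not k) holds, K gives O(not t).
Premises 1, 4, 7, 9 do not contribute to this derivation.
So O(not t) follows.

Yes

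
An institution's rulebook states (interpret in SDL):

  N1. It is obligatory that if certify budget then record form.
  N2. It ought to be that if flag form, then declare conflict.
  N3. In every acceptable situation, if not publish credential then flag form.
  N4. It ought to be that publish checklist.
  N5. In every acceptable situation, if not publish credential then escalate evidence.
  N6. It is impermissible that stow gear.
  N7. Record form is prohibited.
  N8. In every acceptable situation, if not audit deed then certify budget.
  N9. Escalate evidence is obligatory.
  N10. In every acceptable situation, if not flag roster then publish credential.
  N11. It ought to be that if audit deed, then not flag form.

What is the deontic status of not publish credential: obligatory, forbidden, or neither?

Forbidden

Premise 7, F(record_form), is equivalent to O(¬record_form).
Premise 1, O(certify_budget → record_form), contraposes to O(¬record_form → ¬certify_budget); with O(¬record_form) we get O(¬certify_budget).
Premise 8, O(¬audit_deed → certify_budget), contraposes to O(¬certify_budget → audit_deed); with O(¬certify_budget) we get O(audit_deed).
Premise 11 is O(audit_deed → ¬flag_form); since O(audit_deed), deontic closure gives O(¬flag_form).
Premise 3 is O(¬publish_credential → flag_form); contrapositively O(¬flag_form → publish_credential). Since O(¬flag_form) holds, K gives O(publish_credential).
Premises 2, 4, 5, 6, 9, 10 do not contribute to this derivation.
Thus O(publish_credential), which is F(¬publish_credential): ¬publish_credential is forbidden.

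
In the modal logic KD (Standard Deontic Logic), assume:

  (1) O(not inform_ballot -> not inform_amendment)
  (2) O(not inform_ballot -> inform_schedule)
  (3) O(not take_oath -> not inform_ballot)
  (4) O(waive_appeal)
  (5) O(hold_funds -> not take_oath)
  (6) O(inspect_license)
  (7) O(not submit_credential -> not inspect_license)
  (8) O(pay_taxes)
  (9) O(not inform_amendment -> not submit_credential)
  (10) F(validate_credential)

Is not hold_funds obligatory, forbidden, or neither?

Obligatory

From premise 6 we have O(inspect_license).
Premise 7 is O(not submit_credential -> not inspect_license); contrapositively O(inspect_license -> submit_credential). Since O(inspect_license) holds, K gives O(submit_credential).
The contrapositive of premise 9 (O(not inform_amendment -> not submit_credential)) is O(submit_credential -> inform_amendment), and O(submit_credential) is already established, so O(inform_amendment).
Premise 1, O(not inform_ballot -> not inform_amendment), contraposes to O(inform_amendment -> inform_ballot); with O(inform_amendment) we get O(inform_ballot).
Premise 3 is O(not take_oath -> not inform_ballot); contrapositively O(inform_ballot -> take_oath). Since O(inform_ballot) holds, K gives O(take_oath).
The contrapositive of premise 5 (O(hold_funds -> not take_oath)) is O(take_oath -> not hold_funds), and O(take_oath) is already established, so O(not hold_funds).
Premises 2, 4, 8, 10 do not contribute to this derivation.
Hence not hold_funds is obligatory.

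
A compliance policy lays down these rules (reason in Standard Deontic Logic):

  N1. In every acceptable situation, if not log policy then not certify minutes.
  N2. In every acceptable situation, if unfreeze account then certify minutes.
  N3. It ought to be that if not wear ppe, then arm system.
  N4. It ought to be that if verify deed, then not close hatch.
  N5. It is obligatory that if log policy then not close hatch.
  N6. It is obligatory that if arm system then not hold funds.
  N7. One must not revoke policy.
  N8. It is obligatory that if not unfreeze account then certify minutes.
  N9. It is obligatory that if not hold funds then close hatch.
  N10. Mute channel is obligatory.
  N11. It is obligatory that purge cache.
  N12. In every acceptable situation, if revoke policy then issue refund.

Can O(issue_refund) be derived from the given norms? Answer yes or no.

Premise 12 is O(revoke_policy → issue_refund), but O(revoke_policy) is not derivable from the premises, so it does not yield O(issue_refund).
No other premise forces O(issue_refund). An ideal world satisfying every premise can still have issue_refund false, so O(issue_refund) is not derivable.

No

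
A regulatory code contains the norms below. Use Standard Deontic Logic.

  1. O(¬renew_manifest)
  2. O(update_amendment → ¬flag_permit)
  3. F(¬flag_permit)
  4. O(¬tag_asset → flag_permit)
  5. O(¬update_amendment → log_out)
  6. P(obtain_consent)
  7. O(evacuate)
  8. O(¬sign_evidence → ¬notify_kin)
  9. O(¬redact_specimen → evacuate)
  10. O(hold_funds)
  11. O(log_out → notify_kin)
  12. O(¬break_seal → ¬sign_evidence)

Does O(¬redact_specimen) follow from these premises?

Premise 9 is O(¬redact_specimen → evacuate); even if O(evacuate) held, inferring O(¬redact_specimen) would be affirming the consequent — invalid.
No other premise forces O(¬redact_specimen). An ideal world satisfying every premise can still have ¬redact_specimen false, so O(¬redact_specimen) is not derivable.

No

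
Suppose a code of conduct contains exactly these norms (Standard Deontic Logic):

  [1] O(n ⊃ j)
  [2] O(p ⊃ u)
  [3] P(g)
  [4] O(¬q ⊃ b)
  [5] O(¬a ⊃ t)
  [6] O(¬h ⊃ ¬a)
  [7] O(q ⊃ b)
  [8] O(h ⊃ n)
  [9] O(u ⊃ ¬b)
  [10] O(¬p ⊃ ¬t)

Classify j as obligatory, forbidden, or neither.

Obligatory

Premises 7 and 4 are O(q ⊃ b) and O(¬q ⊃ b); every ideal world satisfies q or ¬q, so in either case b holds — hence O(b).
Premise 9 is O(u ⊃ ¬b); contrapositively O(b ⊃ ¬u). Since O(b) holds, K gives O(¬u).
The contrapositive of premise 2 (O(p ⊃ u)) is O(¬u ⊃ ¬p), and O(¬u) is already established, so O(¬p).
Applying K to premise 10 (O(¬p ⊃ ¬t)) and O(¬p) yields O(¬t).
Premise 5, O(¬a ⊃ t), contraposes to O(¬t ⊃ a); with O(¬t) we get O(a).
Premise 6, O(¬h ⊃ ¬a), contraposes to O(a ⊃ h); with O(a) we get O(h).
From O(h) and premise 8, O(h ⊃ n), we obtain O(n).
With premise 1, O(n ⊃ j), the K-axiom yields O(j).
Premise 3 does not contribute to this derivation.
Hence j is obligatory.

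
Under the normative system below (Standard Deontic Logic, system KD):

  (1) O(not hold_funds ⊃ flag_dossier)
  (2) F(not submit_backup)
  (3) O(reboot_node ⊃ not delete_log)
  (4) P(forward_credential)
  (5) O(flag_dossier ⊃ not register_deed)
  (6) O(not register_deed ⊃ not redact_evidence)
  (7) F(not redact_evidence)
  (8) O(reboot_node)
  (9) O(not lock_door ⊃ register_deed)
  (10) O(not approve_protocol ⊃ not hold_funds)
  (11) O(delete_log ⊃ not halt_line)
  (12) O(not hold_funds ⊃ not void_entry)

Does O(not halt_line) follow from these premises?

Premise 11 is O(delete_log ⊃ not halt_line), but O(delete_log) is not derivable from the premises, so it does not yield O(not halt_line).
No other premise forces O(not halt_line). An ideal world satisfying every premise can still have not halt_line false, so O(not halt_line) is not derivable.

No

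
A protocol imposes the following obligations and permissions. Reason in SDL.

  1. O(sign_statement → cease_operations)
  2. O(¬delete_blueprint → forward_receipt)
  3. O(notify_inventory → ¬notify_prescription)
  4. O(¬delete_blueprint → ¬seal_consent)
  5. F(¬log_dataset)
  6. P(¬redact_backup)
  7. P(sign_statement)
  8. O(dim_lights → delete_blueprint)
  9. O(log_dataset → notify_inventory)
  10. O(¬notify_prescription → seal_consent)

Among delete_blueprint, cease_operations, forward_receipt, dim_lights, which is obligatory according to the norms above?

delete_blueprint

Premise 5 is F(¬log_dataset), i.e. O(log_dataset).
Premise 9 is O(log_dataset → notify_inventory); since O(log_dataset), deontic closure gives O(notify_inventory).
With premise 3, O(notify_inventory → ¬notify_prescription), the K-axiom yields O(¬notify_prescription).
Premise 10 is O(¬notify_prescription → seal_consent); since O(¬notify_prescription), deontic closure gives O(seal_consent).
Premise 4 is O(¬delete_blueprint → ¬seal_consent); contrapositively O(seal_consent → delete_blueprint). Since O(seal_consent) holds, K gives O(delete_blueprint).
So O(delete_blueprint) holds — delete_blueprint is obligatory. None of the other listed options is made obligatory by any chain of premises.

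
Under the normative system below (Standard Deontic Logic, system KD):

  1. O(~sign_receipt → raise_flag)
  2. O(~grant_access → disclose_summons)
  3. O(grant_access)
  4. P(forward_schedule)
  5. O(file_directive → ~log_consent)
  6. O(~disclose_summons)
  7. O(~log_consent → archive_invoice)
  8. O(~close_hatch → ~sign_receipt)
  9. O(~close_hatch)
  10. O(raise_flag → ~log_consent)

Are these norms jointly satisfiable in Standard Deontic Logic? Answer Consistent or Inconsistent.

Consistent

Premise 2 is O(~grant_access → disclose_summons), but O(~grant_access) is not derivable from the premises, so it does not yield O(disclose_summons).
So O(disclose_summons) is not derivable, and the apparent clash with O(~disclose_summons) does not arise.
A world satisfying every obligation exists (e.g. archive_invoice=true, close_hatch=false, disclose_summons=false, file_directive=false, forward_schedule=false, grant_access=true, log_consent=false, raise_flag=true, sign_receipt=false); no atom is both obligatory and forbidden, so the set is consistent.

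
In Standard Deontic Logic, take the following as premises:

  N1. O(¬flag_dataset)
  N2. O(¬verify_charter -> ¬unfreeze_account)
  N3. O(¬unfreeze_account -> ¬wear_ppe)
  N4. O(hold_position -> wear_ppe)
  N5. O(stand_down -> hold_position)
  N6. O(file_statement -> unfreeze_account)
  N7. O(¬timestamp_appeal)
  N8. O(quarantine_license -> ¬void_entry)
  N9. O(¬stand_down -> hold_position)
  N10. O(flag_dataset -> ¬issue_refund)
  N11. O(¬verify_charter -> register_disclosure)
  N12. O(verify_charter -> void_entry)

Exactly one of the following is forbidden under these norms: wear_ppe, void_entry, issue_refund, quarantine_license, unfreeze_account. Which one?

quarantine_license

Premises 9 and 5 are O(¬stand_down -> hold_position) and O(stand_down -> hold_position); every ideal world satisfies ¬stand_down or stand_down, so in either case hold_position holds — hence O(hold_position).
From O(hold_position) and premise 4, O(hold_position -> wear_ppe), we obtain O(wear_ppe).
Premise 3, O(¬unfreeze_account -> ¬wear_ppe), contraposes to O(wear_ppe -> unfreeze_account); with O(wear_ppe) we get O(unfreeze_account).
Premise 2 is O(¬verify_charter -> ¬unfreeze_account); contrapositively O(unfreeze_account -> verify_charter). Since O(unfreeze_account) holds, K gives O(verify_charter).
Applying K to premise 12 (O(verify_charter -> void_entry)) and O(verify_charter) yields O(void_entry).
Premise 8 is O(quarantine_license -> ¬void_entry); contrapositively O(void_entry -> ¬quarantine_license). Since O(void_entry) holds, K gives O(¬quarantine_license).
So O(¬quarantine_license) holds, i.e. quarantine_license is forbidden. None of the other listed options is forbidden under the premises.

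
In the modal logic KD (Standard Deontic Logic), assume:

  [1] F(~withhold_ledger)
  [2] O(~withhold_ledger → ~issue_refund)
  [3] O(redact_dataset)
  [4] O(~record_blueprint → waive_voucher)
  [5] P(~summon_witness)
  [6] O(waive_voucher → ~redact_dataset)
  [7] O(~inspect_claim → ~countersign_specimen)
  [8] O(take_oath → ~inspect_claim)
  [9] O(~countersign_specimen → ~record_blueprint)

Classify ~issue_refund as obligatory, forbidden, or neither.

Premise 2 is O(~withhold_ledger → ~issue_refund), but O(~withhold_ledger) is not derivable from the premises, so it does not yield O(~issue_refund).
No premise or chain of K-axiom applications forces O(~issue_refund), and none forces O(issue_refund). So ~issue_refund is neither obligatory nor forbidden under these norms.

Neither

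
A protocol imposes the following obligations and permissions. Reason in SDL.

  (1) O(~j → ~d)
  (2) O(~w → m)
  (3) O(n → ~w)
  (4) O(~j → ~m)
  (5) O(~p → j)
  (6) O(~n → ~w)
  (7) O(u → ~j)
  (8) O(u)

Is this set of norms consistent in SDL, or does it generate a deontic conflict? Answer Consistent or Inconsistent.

Premises 3 and 6 cover both cases: O(n → ~w) and O(~n → ~w). Since n ∨ ~n is a tautology, O(~w) follows.
Premise 2 is O(~w → m); since O(~w), deontic closure gives O(m).
The contrapositive of premise 4 (O(~j → ~m)) is O(m → j), and O(m) is already established, so O(j).
The contrapositive of premise 7 (O(u → ~j)) is O(j → ~u), and O(j) is already established, so O(~u).
Yet premise 8 states O(u).
We now have both O(~u) and O(u) — u is simultaneously obligatory and forbidden, violating the D-axiom.

Inconsistent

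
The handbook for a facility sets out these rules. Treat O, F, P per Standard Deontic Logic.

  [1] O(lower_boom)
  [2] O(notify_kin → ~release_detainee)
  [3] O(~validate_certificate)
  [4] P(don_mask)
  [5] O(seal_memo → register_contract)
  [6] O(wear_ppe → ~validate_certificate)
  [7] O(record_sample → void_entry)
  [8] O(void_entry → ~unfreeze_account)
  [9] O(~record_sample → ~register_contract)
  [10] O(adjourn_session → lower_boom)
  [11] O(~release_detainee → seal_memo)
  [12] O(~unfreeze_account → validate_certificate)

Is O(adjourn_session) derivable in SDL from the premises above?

Premise 10 is O(adjourn_session → lower_boom); even if O(lower_boom) held, inferring O(adjourn_session) would be affirming the consequent — invalid.
No other premise forces O(adjourn_session). An ideal world satisfying every premise can still have adjourn_session false, so O(adjourn_session) is not derivable.

No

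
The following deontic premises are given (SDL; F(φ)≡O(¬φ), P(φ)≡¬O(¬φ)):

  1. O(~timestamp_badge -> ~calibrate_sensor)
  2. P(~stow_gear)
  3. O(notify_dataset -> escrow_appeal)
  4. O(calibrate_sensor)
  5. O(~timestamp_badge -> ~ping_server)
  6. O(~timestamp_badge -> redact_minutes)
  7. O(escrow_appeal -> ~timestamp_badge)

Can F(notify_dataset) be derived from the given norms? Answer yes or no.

Yes

Premise 4 gives O(calibrate_sensor).
The contrapositive of premise 1 (O(~timestamp_badge -> ~calibrate_sensor)) is O(calibrate_sensor -> timestamp_badge), and O(calibrate_sensor) is already established, so O(timestamp_badge).
Premise 7 is O(escrow_appeal -> ~timestamp_badge); contrapositively O(timestamp_badge -> ~escrow_appeal). Since O(timestamp_badge) holds, K gives O(~escrow_appeal).
The contrapositive of premise 3 (O(notify_dataset -> escrow_appeal)) is O(~escrow_appeal -> ~notify_dataset), and O(~escrow_appeal) is already established, so O(~notify_dataset).
Premises 2, 5, 6 do not contribute to this derivation.
So O(~notify_dataset) holds, i.e. F(notify_dataset). The claim follows.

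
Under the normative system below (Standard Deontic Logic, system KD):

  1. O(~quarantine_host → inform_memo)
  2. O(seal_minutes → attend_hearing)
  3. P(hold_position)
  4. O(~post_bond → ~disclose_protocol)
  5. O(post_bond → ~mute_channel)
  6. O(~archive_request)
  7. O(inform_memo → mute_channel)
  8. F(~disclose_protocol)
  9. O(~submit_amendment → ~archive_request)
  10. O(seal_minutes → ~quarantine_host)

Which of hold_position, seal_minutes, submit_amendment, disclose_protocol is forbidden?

Premise 8, F(~disclose_protocol), is equivalent to O(disclose_protocol).
Premise 4, O(~post_bond → ~disclose_protocol), contraposes to O(disclose_protocol → post_bond); with O(disclose_protocol) we get O(post_bond).
Premise 5 is O(post_bond → ~mute_channel); since O(post_bond), deontic closure gives O(~mute_channel).
Premise 7 is O(inform_memo → mute_channel); contrapositively O(~mute_channel → ~inform_memo). Since O(~mute_channel) holds, K gives O(~inform_memo).
Premise 1, O(~quarantine_host → inform_memo), contraposes to O(~inform_memo → quarantine_host); with O(~inform_memo) we get O(quarantine_host).
Premise 10, O(seal_minutes → ~quarantine_host), contraposes to O(quarantine_host → ~seal_minutes); with O(quarantine_host) we get O(~seal_minutes).
So O(~seal_minutes) holds, i.e. seal_minutes is forbidden. None of the other listed options is forbidden under the premises.

seal_minutes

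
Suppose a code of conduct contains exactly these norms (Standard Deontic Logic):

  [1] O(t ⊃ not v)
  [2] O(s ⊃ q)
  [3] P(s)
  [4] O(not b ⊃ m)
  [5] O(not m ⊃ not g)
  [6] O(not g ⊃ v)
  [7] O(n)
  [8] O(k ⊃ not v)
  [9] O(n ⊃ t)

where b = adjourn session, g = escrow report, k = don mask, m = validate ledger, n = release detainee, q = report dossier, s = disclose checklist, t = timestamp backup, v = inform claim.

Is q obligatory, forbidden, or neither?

Premise 2 is O(s ⊃ q), but O(s) is not derivable from the premises (the permission P(s) asserts only not O(not s), not O(s)), so it does not yield O(q).
No premise or chain of K-axiom applications forces O(q), and none forces O(not q). So q is neither obligatory nor forbidden under these norms.

Neither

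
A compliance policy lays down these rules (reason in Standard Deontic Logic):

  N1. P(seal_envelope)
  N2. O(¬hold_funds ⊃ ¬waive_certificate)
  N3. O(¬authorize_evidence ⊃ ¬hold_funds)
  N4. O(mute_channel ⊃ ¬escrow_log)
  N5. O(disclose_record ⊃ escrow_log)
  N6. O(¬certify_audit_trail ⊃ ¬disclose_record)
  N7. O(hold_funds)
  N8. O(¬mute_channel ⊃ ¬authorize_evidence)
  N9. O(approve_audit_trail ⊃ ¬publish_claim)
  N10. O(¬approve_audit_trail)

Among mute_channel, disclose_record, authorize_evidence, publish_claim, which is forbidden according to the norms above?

Premise 7 states O(hold_funds) outright.
Premise 3 is O(¬authorize_evidence ⊃ ¬hold_funds); contrapositively O(hold_funds ⊃ authorize_evidence). Since O(hold_funds) holds, K gives O(authorize_evidence).
Premise 8, O(¬mute_channel ⊃ ¬authorize_evidence), contraposes to O(authorize_evidence ⊃ mute_channel); with O(authorize_evidence) we get O(mute_channel).
From O(mute_channel) and premise 4, O(mute_channel ⊃ ¬escrow_log), we obtain O(¬escrow_log).
The contrapositive of premise 5 (O(disclose_record ⊃ escrow_log)) is O(¬escrow_log ⊃ ¬disclose_record), and O(¬escrow_log) is already established, so O(¬disclose_record).
So O(¬disclose_record) holds, i.e. disclose_record is forbidden. None of the other listed options is forbidden under the premises.

disclose_record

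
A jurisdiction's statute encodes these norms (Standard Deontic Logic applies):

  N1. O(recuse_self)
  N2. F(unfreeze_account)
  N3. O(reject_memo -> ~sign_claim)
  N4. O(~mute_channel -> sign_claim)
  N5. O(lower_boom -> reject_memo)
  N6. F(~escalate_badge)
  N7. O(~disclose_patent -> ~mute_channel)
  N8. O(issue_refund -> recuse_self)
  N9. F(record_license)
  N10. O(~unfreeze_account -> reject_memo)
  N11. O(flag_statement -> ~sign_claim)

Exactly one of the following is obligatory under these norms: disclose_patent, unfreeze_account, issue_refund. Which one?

disclose_patent

F(unfreeze_account) at premise 2 means O(~unfreeze_account).
Premise 10 is O(~unfreeze_account -> reject_memo); since O(~unfreeze_account), deontic closure gives O(reject_memo).
From O(reject_memo) and premise 3, O(reject_memo -> ~sign_claim), we obtain O(~sign_claim).
The contrapositive of premise 4 (O(~mute_channel -> sign_claim)) is O(~sign_claim -> mute_channel), and O(~sign_claim) is already established, so O(mute_channel).
Premise 7 is O(~disclose_patent -> ~mute_channel); contrapositively O(mute_channel -> disclose_patent). Since O(mute_channel) holds, K gives O(disclose_patent).
So O(disclose_patent) holds — disclose_patent is obligatory. None of the other listed options is made obligatory by any chain of premises.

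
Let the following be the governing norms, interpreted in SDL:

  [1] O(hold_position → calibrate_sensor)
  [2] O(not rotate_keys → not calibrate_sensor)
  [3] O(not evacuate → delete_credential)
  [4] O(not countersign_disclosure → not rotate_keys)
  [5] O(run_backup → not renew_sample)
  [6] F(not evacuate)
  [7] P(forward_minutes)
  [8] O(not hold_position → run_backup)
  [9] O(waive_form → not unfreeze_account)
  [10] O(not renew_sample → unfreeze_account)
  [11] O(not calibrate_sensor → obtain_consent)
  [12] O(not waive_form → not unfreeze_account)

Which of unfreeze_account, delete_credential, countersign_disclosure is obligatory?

countersign_disclosure

Premises 9 and 12 cover both cases: O(waive_form → not unfreeze_account) and O(not waive_form → not unfreeze_account). Since waive_form ∨ not waive_form is a tautology, O(not unfreeze_account) follows.
The contrapositive of premise 10 (O(not renew_sample → unfreeze_account)) is O(not unfreeze_account → renew_sample), and O(not unfreeze_account) is already established, so O(renew_sample).
Premise 5, O(run_backup → not renew_sample), contraposes to O(renew_sample → not run_backup); with O(renew_sample) we get O(not run_backup).
Premise 8, O(not hold_position → run_backup), contraposes to O(not run_backup → hold_position); with O(not run_backup) we get O(hold_position).
From O(hold_position) and premise 1, O(hold_position → calibrate_sensor), we obtain O(calibrate_sensor).
Premise 2 is O(not rotate_keys → not calibrate_sensor); contrapositively O(calibrate_sensor → rotate_keys). Since O(calibrate_sensor) holds, K gives O(rotate_keys).
The contrapositive of premise 4 (O(not countersign_disclosure → not rotate_keys)) is O(rotate_keys → countersign_disclosure), and O(rotate_keys) is already established, so O(countersign_disclosure).
So O(countersign_disclosure) holds — countersign_disclosure is obligatory. None of the other listed options is made obligatory by any chain of premises.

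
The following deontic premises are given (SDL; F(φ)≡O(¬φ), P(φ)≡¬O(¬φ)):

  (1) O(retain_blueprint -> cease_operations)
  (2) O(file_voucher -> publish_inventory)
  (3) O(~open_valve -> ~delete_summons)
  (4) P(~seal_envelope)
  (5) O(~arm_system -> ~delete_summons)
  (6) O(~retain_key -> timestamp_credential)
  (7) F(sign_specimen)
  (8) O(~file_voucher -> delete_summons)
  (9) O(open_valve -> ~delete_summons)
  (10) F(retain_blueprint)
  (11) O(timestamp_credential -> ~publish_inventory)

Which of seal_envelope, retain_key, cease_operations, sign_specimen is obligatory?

retain_key

By case analysis on open_valve: premise 9 gives O(open_valve -> ~delete_summons) and premise 3 gives O(~open_valve -> ~delete_summons), so O(~delete_summons) either way.
Premise 8 is O(~file_voucher -> delete_summons); contrapositively O(~delete_summons -> file_voucher). Since O(~delete_summons) holds, K gives O(file_voucher).
With premise 2, O(file_voucher -> publish_inventory), the K-axiom yields O(publish_inventory).
Premise 11 is O(timestamp_credential -> ~publish_inventory); contrapositively O(publish_inventory -> ~timestamp_credential). Since O(publish_inventory) holds, K gives O(~timestamp_credential).
Premise 6 is O(~retain_key -> timestamp_credential); contrapositively O(~timestamp_credential -> retain_key). Since O(~timestamp_credential) holds, K gives O(retain_key).
So O(retain_key) holds — retain_key is obligatory. None of the other listed options is made obligatory by any chain of premises.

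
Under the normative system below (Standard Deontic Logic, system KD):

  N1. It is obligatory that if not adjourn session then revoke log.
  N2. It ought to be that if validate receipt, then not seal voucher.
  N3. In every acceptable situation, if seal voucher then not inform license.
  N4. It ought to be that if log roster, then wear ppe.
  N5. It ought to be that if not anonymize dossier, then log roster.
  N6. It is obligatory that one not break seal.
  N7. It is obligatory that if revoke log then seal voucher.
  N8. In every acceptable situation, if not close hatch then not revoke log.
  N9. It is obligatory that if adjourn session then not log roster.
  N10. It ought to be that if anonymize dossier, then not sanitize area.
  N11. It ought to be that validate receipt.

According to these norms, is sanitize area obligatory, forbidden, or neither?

Forbidden

Premise 11 states O(validate_receipt) outright.
With premise 2, O(validate_receipt → ¬seal_voucher), the K-axiom yields O(¬seal_voucher).
Premise 7, O(revoke_log → seal_voucher), contraposes to O(¬seal_voucher → ¬revoke_log); with O(¬seal_voucher) we get O(¬revoke_log).
Premise 1, O(¬adjourn_session → revoke_log), contraposes to O(¬revoke_log → adjourn_session); with O(¬revoke_log) we get O(adjourn_session).
Premise 9 is O(adjourn_session → ¬log_roster); since O(adjourn_session), deontic closure gives O(¬log_roster).
The contrapositive of premise 5 (O(¬anonymize_dossier → log_roster)) is O(¬log_roster → anonymize_dossier), and O(¬log_roster) is already established, so O(anonymize_dossier).
Applying K to premise 10 (O(anonymize_dossier → ¬sanitize_area)) and O(anonymize_dossier) yields O(¬sanitize_area).
Premises 3, 4, 6, 8 do not contribute to this derivation.
Thus O(¬sanitize_area), which is F(sanitize_area): sanitize_area is forbidden.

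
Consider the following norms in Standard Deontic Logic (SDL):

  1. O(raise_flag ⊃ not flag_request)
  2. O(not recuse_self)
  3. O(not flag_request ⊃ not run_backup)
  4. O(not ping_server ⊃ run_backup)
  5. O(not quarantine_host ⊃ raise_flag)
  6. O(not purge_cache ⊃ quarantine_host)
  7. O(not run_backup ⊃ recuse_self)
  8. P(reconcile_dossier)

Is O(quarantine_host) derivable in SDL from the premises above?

Yes

Premise 2 states O(not recuse_self) outright.
Premise 7 is O(not run_backup ⊃ recuse_self); contrapositively O(not recuse_self ⊃ run_backup). Since O(not recuse_self) holds, K gives O(run_backup).
Premise 3 is O(not flag_request ⊃ not run_backup); contrapositively O(run_backup ⊃ flag_request). Since O(run_backup) holds, K gives O(flag_request).
Premise 1 is O(raise_flag ⊃ not flag_request); contrapositively O(flag_request ⊃ not raise_flag). Since O(flag_request) holds, K gives O(not raise_flag).
Premise 5, O(not quarantine_host ⊃ raise_flag), contraposes to O(not raise_flag ⊃ quarantine_host); with O(not raise_flag) we get O(quarantine_host).
Premises 4, 6, 8 do not contribute to this derivation.
So O(quarantine_host) follows.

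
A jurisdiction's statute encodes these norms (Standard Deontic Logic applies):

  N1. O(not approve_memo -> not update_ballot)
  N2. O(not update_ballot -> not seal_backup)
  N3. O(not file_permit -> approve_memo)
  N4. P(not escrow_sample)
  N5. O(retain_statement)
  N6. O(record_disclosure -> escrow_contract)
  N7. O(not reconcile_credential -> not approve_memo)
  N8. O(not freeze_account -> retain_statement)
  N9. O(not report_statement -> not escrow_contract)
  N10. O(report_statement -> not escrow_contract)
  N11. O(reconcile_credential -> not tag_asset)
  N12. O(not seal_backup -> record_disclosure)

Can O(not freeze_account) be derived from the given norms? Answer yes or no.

No

Premise 8 is O(not freeze_account -> retain_statement); even if O(retain_statement) held, inferring O(not freeze_account) would be affirming the consequent — invalid.
No other premise forces O(not freeze_account). An ideal world satisfying every premise can still have not freeze_account false, so O(not freeze_account) is not derivable.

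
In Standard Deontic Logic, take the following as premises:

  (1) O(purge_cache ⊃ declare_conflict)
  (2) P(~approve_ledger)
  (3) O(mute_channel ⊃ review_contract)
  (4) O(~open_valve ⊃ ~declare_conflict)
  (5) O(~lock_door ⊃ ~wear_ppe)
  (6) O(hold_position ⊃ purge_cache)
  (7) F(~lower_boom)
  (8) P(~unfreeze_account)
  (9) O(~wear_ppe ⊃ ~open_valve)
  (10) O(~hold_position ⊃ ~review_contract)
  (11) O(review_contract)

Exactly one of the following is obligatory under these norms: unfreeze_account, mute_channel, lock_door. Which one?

Premise 11 gives O(review_contract).
The contrapositive of premise 10 (O(~hold_position ⊃ ~review_contract)) is O(review_contract ⊃ hold_position), and O(review_contract) is already established, so O(hold_position).
From O(hold_position) and premise 6, O(hold_position ⊃ purge_cache), we obtain O(purge_cache).
From O(purge_cache) and premise 1, O(purge_cache ⊃ declare_conflict), we obtain O(declare_conflict).
Premise 4 is O(~open_valve ⊃ ~declare_conflict); contrapositively O(declare_conflict ⊃ open_valve). Since O(declare_conflict) holds, K gives O(open_valve).
Premise 9, O(~wear_ppe ⊃ ~open_valve), contraposes to O(open_valve ⊃ wear_ppe); with O(open_valve) we get O(wear_ppe).
Premise 5 is O(~lock_door ⊃ ~wear_ppe); contrapositively O(wear_ppe ⊃ lock_door). Since O(wear_ppe) holds, K gives O(lock_door).
So O(lock_door) holds — lock_door is obligatory. None of the other listed options is made obligatory by any chain of premises.

lock_door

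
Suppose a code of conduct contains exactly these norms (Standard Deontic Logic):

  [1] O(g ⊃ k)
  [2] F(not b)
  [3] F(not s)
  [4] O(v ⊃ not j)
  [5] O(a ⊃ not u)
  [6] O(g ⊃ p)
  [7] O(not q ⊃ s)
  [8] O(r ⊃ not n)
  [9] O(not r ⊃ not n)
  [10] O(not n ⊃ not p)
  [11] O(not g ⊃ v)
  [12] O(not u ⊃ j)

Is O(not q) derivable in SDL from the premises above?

No

Premise 7 is O(not q ⊃ s); even if O(s) held, inferring O(not q) would be affirming the consequent — invalid.
No other premise forces O(not q). An ideal world satisfying every premise can still have not q false, so O(not q) is not derivable.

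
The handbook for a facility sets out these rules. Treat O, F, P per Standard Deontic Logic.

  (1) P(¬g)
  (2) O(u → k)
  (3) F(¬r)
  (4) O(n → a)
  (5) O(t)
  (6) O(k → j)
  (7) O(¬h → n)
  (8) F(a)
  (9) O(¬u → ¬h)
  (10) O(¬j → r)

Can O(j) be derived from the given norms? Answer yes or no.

Premise 8 is F(a), i.e. O(¬a).
Premise 4 is O(n → a); contrapositively O(¬a → ¬n). Since O(¬a) holds, K gives O(¬n).
Premise 7 is O(¬h → n); contrapositively O(¬n → h). Since O(¬n) holds, K gives O(h).
Premise 9, O(¬u → ¬h), contraposes to O(h → u); with O(h) we get O(u).
With premise 2, O(u → k), the K-axiom yields O(k).
From O(k) and premise 6, O(k → j), we obtain O(j).
Premises 1, 3, 5, 10 do not contribute to this derivation.
So O(j) follows.

Yes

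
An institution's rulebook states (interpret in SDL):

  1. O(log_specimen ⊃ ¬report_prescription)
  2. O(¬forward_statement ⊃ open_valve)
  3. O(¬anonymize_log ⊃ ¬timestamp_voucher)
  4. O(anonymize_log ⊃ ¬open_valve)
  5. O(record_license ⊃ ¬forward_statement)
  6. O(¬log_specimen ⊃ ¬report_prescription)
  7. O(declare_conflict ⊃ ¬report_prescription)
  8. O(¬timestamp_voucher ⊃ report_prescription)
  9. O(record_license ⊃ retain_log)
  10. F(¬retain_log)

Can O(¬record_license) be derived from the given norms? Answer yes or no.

By case analysis on ¬log_specimen: premise 6 gives O(¬log_specimen ⊃ ¬report_prescription) and premise 1 gives O(log_specimen ⊃ ¬report_prescription), so O(¬report_prescription) either way.
Premise 8 is O(¬timestamp_voucher ⊃ report_prescription); contrapositively O(¬report_prescription ⊃ timestamp_voucher). Since O(¬report_prescription) holds, K gives O(timestamp_voucher).
Premise 3, O(¬anonymize_log ⊃ ¬timestamp_voucher), contraposes to O(timestamp_voucher ⊃ anonymize_log); with O(timestamp_voucher) we get O(anonymize_log).
Premise 4 is O(anonymize_log ⊃ ¬open_valve); since O(anonymize_log), deontic closure gives O(¬open_valve).
Premise 2 is O(¬forward_statement ⊃ open_valve); contrapositively O(¬open_valve ⊃ forward_statement). Since O(¬open_valve) holds, K gives O(forward_statement).
The contrapositive of premise 5 (O(record_license ⊃ ¬forward_statement)) is O(forward_statement ⊃ ¬record_license), and O(forward_statement) is already established, so O(¬record_license).
Premises 7, 9, 10 do not contribute to this derivation.
So O(¬record_license) follows.

Yes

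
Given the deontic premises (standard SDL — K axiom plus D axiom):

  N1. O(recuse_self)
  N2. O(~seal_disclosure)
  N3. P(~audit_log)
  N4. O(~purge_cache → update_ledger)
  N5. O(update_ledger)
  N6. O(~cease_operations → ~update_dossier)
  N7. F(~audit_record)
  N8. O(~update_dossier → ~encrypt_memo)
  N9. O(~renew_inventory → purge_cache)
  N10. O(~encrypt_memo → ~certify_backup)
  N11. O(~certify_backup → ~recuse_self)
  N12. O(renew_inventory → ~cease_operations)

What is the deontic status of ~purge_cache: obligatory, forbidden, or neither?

Forbidden

Premise 1 gives O(recuse_self).
The contrapositive of premise 11 (O(~certify_backup → ~recuse_self)) is O(recuse_self → certify_backup), and O(recuse_self) is already established, so O(certify_backup).
Premise 10, O(~encrypt_memo → ~certify_backup), contraposes to O(certify_backup → encrypt_memo); with O(certify_backup) we get O(encrypt_memo).
Premise 8 is O(~update_dossier → ~encrypt_memo); contrapositively O(encrypt_memo → update_dossier). Since O(encrypt_memo) holds, K gives O(update_dossier).
Premise 6, O(~cease_operations → ~update_dossier), contraposes to O(update_dossier → cease_operations); with O(update_dossier) we get O(cease_operations).
The contrapositive of premise 12 (O(renew_inventory → ~cease_operations)) is O(cease_operations → ~renew_inventory), and O(cease_operations) is already established, so O(~renew_inventory).
From O(~renew_inventory) and premise 9, O(~renew_inventory → purge_cache), we obtain O(purge_cache).
Premises 2, 3, 4, 5, 7 do not contribute to this derivation.
Thus O(purge_cache), which is F(~purge_cache): ~purge_cache is forbidden.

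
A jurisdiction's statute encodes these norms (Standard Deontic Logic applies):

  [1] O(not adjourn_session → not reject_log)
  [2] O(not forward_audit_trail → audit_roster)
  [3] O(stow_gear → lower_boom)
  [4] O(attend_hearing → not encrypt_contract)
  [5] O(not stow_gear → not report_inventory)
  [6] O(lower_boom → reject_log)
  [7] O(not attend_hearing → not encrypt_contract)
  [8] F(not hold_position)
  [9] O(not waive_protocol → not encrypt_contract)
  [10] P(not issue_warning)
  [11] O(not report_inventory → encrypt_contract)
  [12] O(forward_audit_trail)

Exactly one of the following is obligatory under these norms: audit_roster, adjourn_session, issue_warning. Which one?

adjourn_session

Premises 7 and 4 cover both cases: O(not attend_hearing → not encrypt_contract) and O(attend_hearing → not encrypt_contract). Since not attend_hearing ∨ attend_hearing is a tautology, O(not encrypt_contract) follows.
Premise 11, O(not report_inventory → encrypt_contract), contraposes to O(not encrypt_contract → report_inventory); with O(not encrypt_contract) we get O(report_inventory).
The contrapositive of premise 5 (O(not stow_gear → not report_inventory)) is O(report_inventory → stow_gear), and O(report_inventory) is already established, so O(stow_gear).
Applying K to premise 3 (O(stow_gear → lower_boom)) and O(stow_gear) yields O(lower_boom).
With premise 6, O(lower_boom → reject_log), the K-axiom yields O(reject_log).
Premise 1 is O(not adjourn_session → not reject_log); contrapositively O(reject_log → adjourn_session). Since O(reject_log) holds, K gives O(adjourn_session).
So O(adjourn_session) holds — adjourn_session is obligatory. None of the other listed options is made obligatory by any chain of premises.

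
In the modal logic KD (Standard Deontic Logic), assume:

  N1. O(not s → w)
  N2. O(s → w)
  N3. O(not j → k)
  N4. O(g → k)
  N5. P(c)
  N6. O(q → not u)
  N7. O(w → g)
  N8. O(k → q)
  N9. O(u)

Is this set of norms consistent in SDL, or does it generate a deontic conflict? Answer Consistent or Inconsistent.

By case analysis on s: premise 2 gives O(s → w) and premise 1 gives O(not s → w), so O(w) either way.
With premise 7, O(w → g), the K-axiom yields O(g).
From O(g) and premise 4, O(g → k), we obtain O(k).
Premise 8 is O(k → q); since O(k), deontic closure gives O(q).
With premise 6, O(q → not u), the K-axiom yields O(not u).
Yet premise 9 states O(u).
We now have both O(not u) and O(u) — u is simultaneously obligatory and forbidden, violating the D-axiom.

Inconsistent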